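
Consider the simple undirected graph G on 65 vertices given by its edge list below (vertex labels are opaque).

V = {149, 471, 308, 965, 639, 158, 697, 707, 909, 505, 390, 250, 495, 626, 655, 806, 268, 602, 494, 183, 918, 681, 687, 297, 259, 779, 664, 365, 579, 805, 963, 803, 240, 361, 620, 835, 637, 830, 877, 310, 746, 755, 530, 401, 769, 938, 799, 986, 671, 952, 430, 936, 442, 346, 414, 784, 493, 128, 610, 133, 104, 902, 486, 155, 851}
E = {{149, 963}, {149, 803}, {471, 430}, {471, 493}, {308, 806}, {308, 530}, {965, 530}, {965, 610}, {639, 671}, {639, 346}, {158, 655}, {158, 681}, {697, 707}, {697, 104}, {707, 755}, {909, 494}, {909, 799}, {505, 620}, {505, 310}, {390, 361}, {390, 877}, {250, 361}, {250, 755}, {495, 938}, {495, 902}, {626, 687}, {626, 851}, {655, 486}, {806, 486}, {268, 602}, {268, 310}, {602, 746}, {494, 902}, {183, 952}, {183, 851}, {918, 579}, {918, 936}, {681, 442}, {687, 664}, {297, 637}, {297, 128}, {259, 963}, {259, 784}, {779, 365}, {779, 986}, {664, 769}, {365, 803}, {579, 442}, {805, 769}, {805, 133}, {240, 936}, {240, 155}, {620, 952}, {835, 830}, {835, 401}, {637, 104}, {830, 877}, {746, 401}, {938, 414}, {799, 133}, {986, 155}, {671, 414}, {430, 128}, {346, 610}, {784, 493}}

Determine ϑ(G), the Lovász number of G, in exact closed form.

Vertex 155 has 2 neighbors: 240, 986.
N(493) = {471, 784}, |N(493)| = 2.
deg(365) = 2; N(365) = {779, 803}.
deg(655) = 2; N(655) = {158, 486}.
Every vertex has degree 2 (N=65); the odd cycle C_{65}.
A has 33 distinct eigenvalues ≈ [2.0, 1.991, 1.963, 1.916, 1.852, 1.771, 1.673, 1.559, 1.431, 1.29, 1.136, 0.972, 0.799, 0.618, 0.432, 0.241, 0.048, -0.145, -0.337, -0.525, -0.709, -0.886, -1.055, -1.214, -1.362, -1.497, -1.618, -1.724, -1.814, -1.887, -1.942, -1.979, -1.998].
Lovász (edge-transitive): ϑ = −65·(-2*cos(pi/65))/((2)−(-2*cos(pi/65))) = 65*cos(pi/65)/(cos(pi/65) + 1).
ϑ(G) ≈ 32.481012600.
Lovász sandwich 32 ≤ 65*cos(pi/65)/(cos(pi/65) + 1) ≤ 33: both strict.

65*cos(pi/65)/(cos(pi/65) + 1)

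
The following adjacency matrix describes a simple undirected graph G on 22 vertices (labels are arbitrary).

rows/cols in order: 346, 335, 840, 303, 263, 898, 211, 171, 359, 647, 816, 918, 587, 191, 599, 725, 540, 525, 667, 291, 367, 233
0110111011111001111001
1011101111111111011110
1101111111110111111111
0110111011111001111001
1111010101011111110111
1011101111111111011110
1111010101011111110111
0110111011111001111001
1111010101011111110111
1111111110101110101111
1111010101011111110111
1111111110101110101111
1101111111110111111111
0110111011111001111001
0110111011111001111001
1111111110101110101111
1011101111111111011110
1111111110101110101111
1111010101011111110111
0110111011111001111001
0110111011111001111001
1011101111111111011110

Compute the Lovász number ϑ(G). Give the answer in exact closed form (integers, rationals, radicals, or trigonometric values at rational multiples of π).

7

Vertex 540 has 18 neighbors: 346, 840, 303, 263, 211, 171, 359, 647, 816, 918, 587, 191, 599, 725, 525, 667, 291, 367.
deg(303) = 15; N(303) = {335, 840, 263, 898, 211, 359, 647, 816, 918, 587, 725, 540, 525, 667, 233}.
deg(816) = 17; N(816) = {346, 335, 840, 303, 898, 171, 647, 918, 587, 191, 599, 725, 540, 525, 291, 367, 233}.
N(725) = {346, 335, 840, 303, 263, 898, 211, 171, 359, 816, 587, 191, 599, 540, 667, 291, 367, 233}, |N(725)| = 18.
K_{7,5,4,4,2} (perfect); ϑ(G) = α(G) = max{7,5,4,4,2} = 7.
≈ 7.0000000 (to 7 d.p.).
Lovász sandwich 7 ≤ 7 ≤ 7: collapsed.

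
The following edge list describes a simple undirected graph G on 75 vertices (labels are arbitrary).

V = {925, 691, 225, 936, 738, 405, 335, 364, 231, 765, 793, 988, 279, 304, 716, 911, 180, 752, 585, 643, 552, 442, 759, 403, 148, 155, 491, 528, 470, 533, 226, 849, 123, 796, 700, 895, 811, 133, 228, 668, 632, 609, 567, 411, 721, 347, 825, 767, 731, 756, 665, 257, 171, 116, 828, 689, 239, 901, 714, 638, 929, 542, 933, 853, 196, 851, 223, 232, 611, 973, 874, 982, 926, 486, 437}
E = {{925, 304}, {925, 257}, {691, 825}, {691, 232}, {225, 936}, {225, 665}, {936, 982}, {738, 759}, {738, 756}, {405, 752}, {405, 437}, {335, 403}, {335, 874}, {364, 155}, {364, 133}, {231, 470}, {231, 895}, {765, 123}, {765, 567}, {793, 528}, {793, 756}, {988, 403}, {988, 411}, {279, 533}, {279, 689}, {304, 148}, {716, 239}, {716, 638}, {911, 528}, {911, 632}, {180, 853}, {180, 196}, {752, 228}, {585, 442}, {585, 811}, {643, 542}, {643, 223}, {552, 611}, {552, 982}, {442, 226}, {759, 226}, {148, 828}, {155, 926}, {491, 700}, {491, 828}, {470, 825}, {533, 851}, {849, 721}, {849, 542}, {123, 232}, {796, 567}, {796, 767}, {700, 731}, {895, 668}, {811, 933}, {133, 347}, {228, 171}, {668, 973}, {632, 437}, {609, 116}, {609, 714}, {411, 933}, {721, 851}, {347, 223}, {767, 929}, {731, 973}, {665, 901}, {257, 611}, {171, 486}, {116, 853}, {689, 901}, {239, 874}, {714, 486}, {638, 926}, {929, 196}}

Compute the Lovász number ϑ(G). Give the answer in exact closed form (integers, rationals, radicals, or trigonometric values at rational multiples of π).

deg(825) = 2; N(825) = {691, 470}.
Vertex 973 has 2 neighbors: 668, 731.
Vertex 196 has 2 neighbors: 180, 929.
deg(228) = 2; N(228) = {752, 171}.
Regular of degree 2 on 75 vertices: a single 75-cycle (edge-transitive).
Distinct eigenvalues (to 6 d.p.): [2.0, 1.992986, 1.971992, 1.937166, 1.888753, 1.827091, 1.752613, 1.665842, 1.567387, 1.457937, 1.338261, 1.209198, 1.071654, 0.926592, 0.775031, 0.618034, 0.456702, 0.292166, 0.125581, -0.041885, -0.209057, -0.374763, -0.53784, -0.697144, -0.851559, -1.0, -1.141427, -1.274848, -1.399327, -1.51399, -1.618034, -1.710729, -1.791424, -1.859553, -1.914639, -1.956295, -1.984229, -1.998246].
Lovász (edge-transitive): ϑ = −75·(-2*cos(pi/75))/((2)−(-2*cos(pi/75))) = 75*cos(pi/75)/(cos(pi/75) + 1).
ϑ(G) ≈ 37.483545848.
Check 37 ≤ 75*cos(pi/75)/(cos(pi/75) + 1) ≤ 38: both strict.

75*cos(pi/75)/(cos(pi/75) + 1)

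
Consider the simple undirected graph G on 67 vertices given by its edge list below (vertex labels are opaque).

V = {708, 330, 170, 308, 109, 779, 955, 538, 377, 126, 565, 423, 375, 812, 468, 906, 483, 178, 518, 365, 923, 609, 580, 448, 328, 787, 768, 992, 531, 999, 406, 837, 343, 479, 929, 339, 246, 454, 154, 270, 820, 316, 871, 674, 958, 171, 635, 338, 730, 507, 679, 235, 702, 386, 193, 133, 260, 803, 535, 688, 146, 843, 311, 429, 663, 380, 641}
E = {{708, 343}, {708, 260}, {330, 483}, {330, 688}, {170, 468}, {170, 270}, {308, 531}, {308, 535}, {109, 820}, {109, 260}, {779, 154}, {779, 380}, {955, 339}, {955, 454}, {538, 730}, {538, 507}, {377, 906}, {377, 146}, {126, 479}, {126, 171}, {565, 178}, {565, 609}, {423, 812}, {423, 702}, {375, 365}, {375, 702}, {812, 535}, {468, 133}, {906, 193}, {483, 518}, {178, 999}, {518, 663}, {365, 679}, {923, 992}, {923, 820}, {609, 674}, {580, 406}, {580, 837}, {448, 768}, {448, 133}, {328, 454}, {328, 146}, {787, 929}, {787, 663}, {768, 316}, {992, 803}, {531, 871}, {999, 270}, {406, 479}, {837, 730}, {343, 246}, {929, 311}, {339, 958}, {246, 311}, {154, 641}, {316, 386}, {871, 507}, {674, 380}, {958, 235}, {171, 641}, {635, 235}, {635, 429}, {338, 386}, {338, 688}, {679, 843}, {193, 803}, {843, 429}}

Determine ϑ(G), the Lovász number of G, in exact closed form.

67*cos(pi/67)/(cos(pi/67) + 1)

deg(663) = 2; N(663) = {518, 787}.
deg(235) = 2; N(235) = {958, 635}.
Vertex 270 has 2 neighbors: 170, 999.
deg(999) = 2; N(999) = {178, 270}.
deg(v) = 2 for all v (|V|=67); the odd cycle C_{67}.
spec(A) ≈ [2.0, 1.991, 1.965, 1.921, 1.861, 1.784, 1.692, 1.584, 1.463, 1.329, 1.183, 1.027, 0.862, 0.689, 0.51, 0.327, 0.141, -0.047, -0.234, -0.419, -0.6, -0.776, -0.945, -1.106, -1.257, -1.398, -1.525, -1.64, -1.74, -1.825, -1.893, -1.945, -1.98, -1.998] (distinct, 3 d.p.).
Lovász (edge-transitive): ϑ = −67·(-2*cos(pi/67))/((2)−(-2*cos(pi/67))) = 67*cos(pi/67)/(cos(pi/67) + 1).
Numerically 33.48157981.
Sandwich: α(G)=33 ≤ ϑ(G)=67*cos(pi/67)/(cos(pi/67) + 1) ≤ χ(Ḡ)=34 (both strict).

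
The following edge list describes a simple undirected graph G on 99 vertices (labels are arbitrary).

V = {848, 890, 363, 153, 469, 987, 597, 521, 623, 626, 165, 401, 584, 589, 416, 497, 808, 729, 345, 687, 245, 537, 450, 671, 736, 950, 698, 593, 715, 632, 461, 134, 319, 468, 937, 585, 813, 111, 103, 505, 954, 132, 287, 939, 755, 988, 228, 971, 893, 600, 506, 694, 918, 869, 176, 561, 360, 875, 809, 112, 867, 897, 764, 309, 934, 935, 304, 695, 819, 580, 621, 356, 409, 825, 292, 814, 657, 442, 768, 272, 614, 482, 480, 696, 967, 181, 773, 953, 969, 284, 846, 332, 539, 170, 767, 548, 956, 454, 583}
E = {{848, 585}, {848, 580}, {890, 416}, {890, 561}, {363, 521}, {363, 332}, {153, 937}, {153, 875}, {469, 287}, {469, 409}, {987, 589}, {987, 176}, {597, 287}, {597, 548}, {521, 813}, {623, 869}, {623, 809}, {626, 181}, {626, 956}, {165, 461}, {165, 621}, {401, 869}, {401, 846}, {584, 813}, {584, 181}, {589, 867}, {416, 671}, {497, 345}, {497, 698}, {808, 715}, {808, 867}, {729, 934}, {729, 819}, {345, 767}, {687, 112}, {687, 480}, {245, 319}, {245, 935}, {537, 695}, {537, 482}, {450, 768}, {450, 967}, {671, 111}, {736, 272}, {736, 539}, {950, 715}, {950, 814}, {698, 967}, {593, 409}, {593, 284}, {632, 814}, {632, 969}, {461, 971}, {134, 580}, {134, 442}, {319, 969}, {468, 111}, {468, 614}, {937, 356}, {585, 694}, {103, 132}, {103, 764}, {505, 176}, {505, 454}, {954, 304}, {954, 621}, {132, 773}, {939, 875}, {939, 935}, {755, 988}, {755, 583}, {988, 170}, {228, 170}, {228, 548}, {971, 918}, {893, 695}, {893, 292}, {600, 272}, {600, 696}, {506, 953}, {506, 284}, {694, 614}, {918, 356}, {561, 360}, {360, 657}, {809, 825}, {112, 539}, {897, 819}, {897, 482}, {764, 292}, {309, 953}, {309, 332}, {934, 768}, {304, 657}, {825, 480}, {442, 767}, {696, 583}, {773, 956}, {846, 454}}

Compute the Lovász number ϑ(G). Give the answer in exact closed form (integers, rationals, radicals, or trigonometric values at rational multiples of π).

99*cos(pi/99)/(cos(pi/99) + 1)

N(548) = {597, 228}, |N(548)| = 2.
deg(767) = 2; N(767) = {345, 442}.
N(809) = {623, 825}, |N(809)| = 2.
deg(153) = 2; N(153) = {937, 875}.
Regular of degree 2 on 99 vertices: a single 99-cycle (edge-transitive).
Distinct eigenvalues (to 6 d.p.): [2.0, 1.995973, 1.98391, 1.963857, 1.935897, 1.900142, 1.856736, 1.805853, 1.747699, 1.682507, 1.610541, 1.532089, 1.447468, 1.357019, 1.261105, 1.160114, 1.054451, 0.944542, 0.83083, 0.713772, 0.593841, 0.471518, 0.347296, 0.221676, 0.095164, -0.031732, -0.1585, -0.28463, -0.409613, -0.532948, -0.654136, -0.77269, -0.888133, -1.0, -1.10784, -1.211219, -1.309721, -1.40295, -1.490529, -1.572106, -1.647353, -1.715967, -1.777671, -1.832217, -1.879385, -1.918986, -1.95086, -1.974878, -1.990944, -1.998993].
ϑ = −N·λ_min/(λ_max−λ_min) = −99·(-2*cos(pi/99))/(2−(-2*cos(pi/99))) = 99*cos(pi/99)/(cos(pi/99) + 1).
≈ 49.487536 (to 6 d.p.).
Check 49 ≤ 99*cos(pi/99)/(cos(pi/99) + 1) ≤ 50: both strict.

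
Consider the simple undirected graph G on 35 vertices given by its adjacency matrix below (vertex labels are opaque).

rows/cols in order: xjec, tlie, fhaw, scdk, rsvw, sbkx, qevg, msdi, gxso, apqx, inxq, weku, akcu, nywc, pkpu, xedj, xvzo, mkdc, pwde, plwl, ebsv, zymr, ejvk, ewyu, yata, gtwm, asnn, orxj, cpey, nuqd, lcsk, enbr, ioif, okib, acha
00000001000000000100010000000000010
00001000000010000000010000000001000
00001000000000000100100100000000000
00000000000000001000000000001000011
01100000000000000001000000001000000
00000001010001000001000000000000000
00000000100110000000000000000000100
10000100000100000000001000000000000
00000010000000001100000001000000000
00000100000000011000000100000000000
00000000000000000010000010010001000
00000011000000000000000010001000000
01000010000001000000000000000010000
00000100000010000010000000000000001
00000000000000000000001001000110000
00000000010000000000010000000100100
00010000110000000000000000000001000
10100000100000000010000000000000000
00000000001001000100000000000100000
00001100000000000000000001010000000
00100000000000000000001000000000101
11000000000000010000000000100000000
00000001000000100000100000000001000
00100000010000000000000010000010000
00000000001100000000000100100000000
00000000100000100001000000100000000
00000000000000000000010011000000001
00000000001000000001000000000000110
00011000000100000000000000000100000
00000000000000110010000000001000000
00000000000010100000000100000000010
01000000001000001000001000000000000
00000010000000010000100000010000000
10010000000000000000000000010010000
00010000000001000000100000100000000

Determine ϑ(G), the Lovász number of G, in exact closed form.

15

deg(ebsv) = 4; N(ebsv) = {fhaw, ejvk, ioif, acha}.
Vertex ejvk has 4 neighbors: msdi, pkpu, ebsv, enbr.
deg(ioif) = 4; N(ioif) = {qevg, xedj, ebsv, orxj}.
deg(xvzo) = 4; N(xvzo) = {scdk, gxso, apqx, enbr}.
35-vertex 4-regular graph: Kneser K(7,3) on C(7,3)=35 vertices.
The 4 distinct eigenvalues: [4.0, 2.0, -1.0, -3.0].
−35·(-3) / ((4)−(-3)) = 15 = ϑ(G).
ϑ(G) ≈ 15.000000000.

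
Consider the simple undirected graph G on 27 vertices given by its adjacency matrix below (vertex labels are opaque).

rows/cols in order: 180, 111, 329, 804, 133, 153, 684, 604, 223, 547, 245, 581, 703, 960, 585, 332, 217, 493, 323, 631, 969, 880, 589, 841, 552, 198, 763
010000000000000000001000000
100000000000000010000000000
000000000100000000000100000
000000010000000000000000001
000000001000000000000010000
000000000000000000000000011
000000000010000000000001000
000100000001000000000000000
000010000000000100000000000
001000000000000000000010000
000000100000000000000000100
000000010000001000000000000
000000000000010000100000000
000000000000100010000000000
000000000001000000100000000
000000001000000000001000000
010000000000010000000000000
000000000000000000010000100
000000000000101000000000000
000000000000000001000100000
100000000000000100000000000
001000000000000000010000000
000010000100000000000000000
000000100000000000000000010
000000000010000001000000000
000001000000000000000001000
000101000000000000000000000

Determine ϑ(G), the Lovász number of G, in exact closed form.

27*cos(pi/27)/(cos(pi/27) + 1)

deg(245) = 2; N(245) = {684, 552}.
deg(841) = 2; N(841) = {684, 198}.
deg(332) = 2; N(332) = {223, 969}.
N(604) = {804, 581}, |N(604)| = 2.
Regular of degree 2 on 27 vertices: this is C_{27}, the 27-cycle.
spec(A) ≈ [2.0, 1.946, 1.787, 1.532, 1.194, 0.792, 0.347, -0.116, -0.574, -1.0, -1.372, -1.671, -1.879, -1.986] (distinct, 3 d.p.).
Lovász: ϑ = −27(-2*cos(pi/27))/(2+-(-1)*2*cos(pi/27)) = 27*cos(pi/27)/(cos(pi/27) + 1).
≈ 13.4542 (to 4 d.p.).
13 ≤ 27*cos(pi/27)/(cos(pi/27) + 1) ≤ 14: both strict.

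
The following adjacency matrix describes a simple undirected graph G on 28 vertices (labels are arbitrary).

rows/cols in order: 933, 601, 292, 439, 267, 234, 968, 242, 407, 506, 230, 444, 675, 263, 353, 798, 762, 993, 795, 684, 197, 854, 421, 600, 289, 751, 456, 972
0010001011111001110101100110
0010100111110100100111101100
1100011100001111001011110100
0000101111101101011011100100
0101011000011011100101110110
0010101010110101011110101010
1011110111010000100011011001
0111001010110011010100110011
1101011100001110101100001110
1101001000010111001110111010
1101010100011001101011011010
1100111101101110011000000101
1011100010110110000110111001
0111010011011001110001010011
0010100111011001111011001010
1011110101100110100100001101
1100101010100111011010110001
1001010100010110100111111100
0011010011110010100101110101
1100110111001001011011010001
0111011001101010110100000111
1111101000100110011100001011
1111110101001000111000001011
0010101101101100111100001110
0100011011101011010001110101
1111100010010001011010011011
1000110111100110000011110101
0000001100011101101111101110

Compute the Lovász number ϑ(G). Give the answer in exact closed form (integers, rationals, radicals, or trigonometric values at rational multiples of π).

Vertex 230 has 15 neighbors: 933, 601, 439, 234, 242, 444, 675, 798, 762, 795, 197, 854, 600, 289, 456.
deg(289) = 15; N(289) = {601, 234, 968, 407, 506, 230, 675, 353, 798, 993, 854, 421, 600, 751, 972}.
deg(972) = 15; N(972) = {968, 242, 444, 675, 263, 798, 762, 795, 684, 197, 854, 421, 289, 751, 456}.
N(242) = {601, 292, 439, 968, 407, 230, 444, 353, 798, 993, 684, 421, 600, 456, 972}, |N(242)| = 15.
deg(v) = 15 for all v (|V|=28); this is K(8,2), the Kneser graph.
Distinct eigenvalues (to 3 d.p.): [15.0, 1.0, -5.0].
λ_max=15, λ_min=-5; ϑ = −28·λ_min/(λ_max−λ_min) = 7.
≈ 7.000000 (to 6 d.p.).

7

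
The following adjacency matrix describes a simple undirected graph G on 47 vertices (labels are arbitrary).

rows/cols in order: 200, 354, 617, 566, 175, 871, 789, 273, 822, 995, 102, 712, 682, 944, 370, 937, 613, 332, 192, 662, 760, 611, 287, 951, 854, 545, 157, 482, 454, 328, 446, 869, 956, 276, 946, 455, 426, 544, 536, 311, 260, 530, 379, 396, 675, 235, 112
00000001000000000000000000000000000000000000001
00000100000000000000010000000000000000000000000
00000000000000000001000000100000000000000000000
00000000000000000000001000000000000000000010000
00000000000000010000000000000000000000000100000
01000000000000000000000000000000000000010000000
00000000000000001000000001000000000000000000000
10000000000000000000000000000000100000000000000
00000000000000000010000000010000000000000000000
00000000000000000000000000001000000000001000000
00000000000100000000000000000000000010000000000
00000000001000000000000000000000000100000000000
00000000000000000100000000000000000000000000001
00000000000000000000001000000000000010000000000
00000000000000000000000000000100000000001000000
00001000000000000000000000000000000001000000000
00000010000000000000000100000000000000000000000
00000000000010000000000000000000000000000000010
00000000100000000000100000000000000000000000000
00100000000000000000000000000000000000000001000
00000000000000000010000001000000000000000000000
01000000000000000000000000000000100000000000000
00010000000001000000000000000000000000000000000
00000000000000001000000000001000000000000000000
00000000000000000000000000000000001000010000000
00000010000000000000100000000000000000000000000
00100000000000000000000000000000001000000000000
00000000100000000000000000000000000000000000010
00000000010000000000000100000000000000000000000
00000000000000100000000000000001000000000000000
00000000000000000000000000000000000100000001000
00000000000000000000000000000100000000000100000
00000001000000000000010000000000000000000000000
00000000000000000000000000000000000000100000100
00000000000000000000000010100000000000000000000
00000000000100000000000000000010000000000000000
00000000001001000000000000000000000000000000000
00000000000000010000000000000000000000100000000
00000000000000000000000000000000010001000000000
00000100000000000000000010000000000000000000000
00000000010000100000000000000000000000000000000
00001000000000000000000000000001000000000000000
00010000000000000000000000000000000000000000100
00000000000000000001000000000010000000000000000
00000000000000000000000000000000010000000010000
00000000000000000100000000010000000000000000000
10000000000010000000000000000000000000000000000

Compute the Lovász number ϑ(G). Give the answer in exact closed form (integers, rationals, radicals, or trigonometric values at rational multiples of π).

deg(112) = 2; N(112) = {200, 682}.
N(287) = {566, 944}, |N(287)| = 2.
N(760) = {192, 545}, |N(760)| = 2.
deg(276) = 2; N(276) = {536, 675}.
G on 47 vertices is 2-regular; the odd cycle C_{47}.
The 24 distinct eigenvalues: [2.0, 1.9822, 1.9289, 1.8413, 1.7208, 1.5696, 1.3904, 1.1864, 0.9612, 0.7188, 0.4636, 0.2002, -0.0668, -0.3327, -0.5926, -0.8419, -1.0762, -1.2913, -1.4833, -1.6489, -1.785, -1.8893, -1.9599, -1.9955].
Lovász (edge-transitive): ϑ = −47·(-2*cos(pi/47))/((2)−(-2*cos(pi/47))) = 47*cos(pi/47)/(cos(pi/47) + 1).
= 23.473731493… (decimal).
Lovász sandwich 23 ≤ 47*cos(pi/47)/(cos(pi/47) + 1) ≤ 24: both strict.

47*cos(pi/47)/(cos(pi/47) + 1)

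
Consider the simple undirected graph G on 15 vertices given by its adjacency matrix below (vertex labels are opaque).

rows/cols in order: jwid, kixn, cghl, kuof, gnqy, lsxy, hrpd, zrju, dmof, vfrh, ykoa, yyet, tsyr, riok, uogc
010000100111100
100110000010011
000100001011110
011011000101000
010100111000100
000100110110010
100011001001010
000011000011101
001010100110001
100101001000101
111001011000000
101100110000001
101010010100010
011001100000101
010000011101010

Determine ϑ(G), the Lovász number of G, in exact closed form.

5

deg(yyet) = 6; N(yyet) = {jwid, cghl, kuof, hrpd, zrju, uogc}.
deg(jwid) = 6; N(jwid) = {kixn, hrpd, vfrh, ykoa, yyet, tsyr}.
deg(uogc) = 6; N(uogc) = {kixn, zrju, dmof, vfrh, yyet, riok}.
N(riok) = {kixn, cghl, lsxy, hrpd, tsyr, uogc}, |N(riok)| = 6.
6-regular, N=15; Kneser K(6,2) on C(6,2)=15 vertices.
Distinct eigenvalues (to 4 d.p.): [6.0, 1.0, -3.0].
λ_max=6, λ_min=-3; ϑ = −15·λ_min/(λ_max−λ_min) = 5.
Numerically 5.00000000.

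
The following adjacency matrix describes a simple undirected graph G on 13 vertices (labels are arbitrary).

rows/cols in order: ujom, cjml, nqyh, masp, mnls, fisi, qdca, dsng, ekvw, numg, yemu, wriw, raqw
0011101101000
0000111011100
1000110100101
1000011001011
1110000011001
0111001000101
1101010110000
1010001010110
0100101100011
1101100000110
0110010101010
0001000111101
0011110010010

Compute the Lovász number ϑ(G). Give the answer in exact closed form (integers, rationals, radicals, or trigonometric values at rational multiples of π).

N(cjml) = {mnls, fisi, qdca, ekvw, numg, yemu}, |N(cjml)| = 6.
N(raqw) = {nqyh, masp, mnls, fisi, ekvw, wriw}, |N(raqw)| = 6.
Vertex dsng has 6 neighbors: ujom, nqyh, qdca, ekvw, yemu, wriw.
deg(yemu) = 6; N(yemu) = {cjml, nqyh, fisi, dsng, numg, wriw}.
Regular of degree 6 on 13 vertices: strongly regular (13,6,2,3).
The 3 distinct eigenvalues: [6.0, 1.30278, -2.30278].
Lovász: ϑ = −13(-sqrt(13)/2 - 1/2)/(6+-(-sqrt(13)/2 - 1/2)) = sqrt(13).
≈ 3.605551275 (to 9 d.p.).

sqrt(13)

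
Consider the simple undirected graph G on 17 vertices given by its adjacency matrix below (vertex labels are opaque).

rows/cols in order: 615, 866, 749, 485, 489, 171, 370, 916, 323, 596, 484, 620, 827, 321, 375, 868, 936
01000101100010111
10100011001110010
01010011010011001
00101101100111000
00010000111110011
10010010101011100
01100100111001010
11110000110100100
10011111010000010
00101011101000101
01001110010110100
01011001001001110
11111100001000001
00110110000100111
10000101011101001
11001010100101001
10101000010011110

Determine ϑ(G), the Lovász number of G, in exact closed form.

sqrt(17)

Vertex 827 has 8 neighbors: 615, 866, 749, 485, 489, 171, 484, 936.
Vertex 484 has 8 neighbors: 866, 489, 171, 370, 596, 620, 827, 375.
deg(916) = 8; N(916) = {615, 866, 749, 485, 323, 596, 620, 375}.
Vertex 485 has 8 neighbors: 749, 489, 171, 916, 323, 620, 827, 321.
Every vertex has degree 8 (N=17); Paley(17): SR with (k,λ,μ)=(8,3,4).
Distinct eigenvalues (to 3 d.p.): [8.0, 1.562, -2.562].
ϑ = −N·λ_min/(λ_max−λ_min) = −17·(-sqrt(17)/2 - 1/2)/(8−(-sqrt(17)/2 - 1/2)) = sqrt(17).
Numerically 4.123105626.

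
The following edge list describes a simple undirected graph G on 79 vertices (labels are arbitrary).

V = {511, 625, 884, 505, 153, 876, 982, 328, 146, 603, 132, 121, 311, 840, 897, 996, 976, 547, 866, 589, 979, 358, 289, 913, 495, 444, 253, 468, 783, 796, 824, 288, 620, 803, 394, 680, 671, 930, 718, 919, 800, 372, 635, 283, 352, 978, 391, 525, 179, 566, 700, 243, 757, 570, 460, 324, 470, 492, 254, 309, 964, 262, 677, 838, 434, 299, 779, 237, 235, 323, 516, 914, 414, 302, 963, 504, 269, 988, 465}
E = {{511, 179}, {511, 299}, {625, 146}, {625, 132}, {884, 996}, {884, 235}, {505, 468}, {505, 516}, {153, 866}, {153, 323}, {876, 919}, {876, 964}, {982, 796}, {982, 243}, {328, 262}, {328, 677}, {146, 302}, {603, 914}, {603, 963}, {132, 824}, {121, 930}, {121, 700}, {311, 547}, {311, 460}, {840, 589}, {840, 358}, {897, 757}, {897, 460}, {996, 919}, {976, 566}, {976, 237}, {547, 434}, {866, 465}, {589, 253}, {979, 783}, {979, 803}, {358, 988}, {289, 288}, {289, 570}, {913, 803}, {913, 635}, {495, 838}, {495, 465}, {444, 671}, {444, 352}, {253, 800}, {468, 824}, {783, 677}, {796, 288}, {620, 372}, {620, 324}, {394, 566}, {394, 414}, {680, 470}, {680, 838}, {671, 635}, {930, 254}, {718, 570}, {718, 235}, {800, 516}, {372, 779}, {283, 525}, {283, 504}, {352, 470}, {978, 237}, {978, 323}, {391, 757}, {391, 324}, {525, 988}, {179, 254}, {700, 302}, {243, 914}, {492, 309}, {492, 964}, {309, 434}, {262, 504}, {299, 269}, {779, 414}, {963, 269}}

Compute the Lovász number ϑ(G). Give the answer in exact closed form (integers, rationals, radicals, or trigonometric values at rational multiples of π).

N(302) = {146, 700}, |N(302)| = 2.
N(434) = {547, 309}, |N(434)| = 2.
deg(884) = 2; N(884) = {996, 235}.
N(824) = {132, 468}, |N(824)| = 2.
Regular of degree 2 on 79 vertices: the odd cycle C_{79}.
Distinct eigenvalues (to 3 d.p.): [2.0, 1.994, 1.975, 1.943, 1.9, 1.844, 1.777, 1.698, 1.609, 1.509, 1.4, 1.282, 1.156, 1.023, 0.883, 0.738, 0.588, 0.434, 0.277, 0.119, -0.04, -0.199, -0.356, -0.511, -0.663, -0.811, -0.954, -1.09, -1.22, -1.342, -1.456, -1.56, -1.655, -1.739, -1.812, -1.873, -1.923, -1.961, -1.986, -1.998].
λ_max=2, λ_min=-2*cos(pi/79); ϑ = −79·λ_min/(λ_max−λ_min) = 79*cos(pi/79)/(cos(pi/79) + 1).
≈ 39.48438 (to 5 d.p.).
Check 39 ≤ 79*cos(pi/79)/(cos(pi/79) + 1) ≤ 40: both strict.

79*cos(pi/79)/(cos(pi/79) + 1)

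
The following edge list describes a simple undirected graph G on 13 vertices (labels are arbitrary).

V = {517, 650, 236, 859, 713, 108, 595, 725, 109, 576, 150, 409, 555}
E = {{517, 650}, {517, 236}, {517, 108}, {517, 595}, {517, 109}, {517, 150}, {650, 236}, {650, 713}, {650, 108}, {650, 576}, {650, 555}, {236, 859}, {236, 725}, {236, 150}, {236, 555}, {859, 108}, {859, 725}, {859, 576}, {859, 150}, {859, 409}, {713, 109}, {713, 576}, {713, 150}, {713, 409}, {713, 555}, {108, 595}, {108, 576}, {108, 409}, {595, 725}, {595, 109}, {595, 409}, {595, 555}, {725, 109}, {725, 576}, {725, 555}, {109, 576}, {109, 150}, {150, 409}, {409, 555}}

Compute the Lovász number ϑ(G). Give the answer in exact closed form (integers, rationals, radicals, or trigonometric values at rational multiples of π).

deg(108) = 6; N(108) = {517, 650, 859, 595, 576, 409}.
Vertex 650 has 6 neighbors: 517, 236, 713, 108, 576, 555.
Vertex 150 has 6 neighbors: 517, 236, 859, 713, 109, 409.
N(725) = {236, 859, 595, 109, 576, 555}, |N(725)| = 6.
13-vertex 6-regular graph: strongly regular (13,6,2,3).
A has 3 distinct eigenvalues ≈ [6.0, 1.30278, -2.30278].
Lovász (edge-transitive): ϑ = −13·(-sqrt(13)/2 - 1/2)/((6)−(-sqrt(13)/2 - 1/2)) = sqrt(13).
ϑ(G) ≈ 3.60555.

sqrt(13)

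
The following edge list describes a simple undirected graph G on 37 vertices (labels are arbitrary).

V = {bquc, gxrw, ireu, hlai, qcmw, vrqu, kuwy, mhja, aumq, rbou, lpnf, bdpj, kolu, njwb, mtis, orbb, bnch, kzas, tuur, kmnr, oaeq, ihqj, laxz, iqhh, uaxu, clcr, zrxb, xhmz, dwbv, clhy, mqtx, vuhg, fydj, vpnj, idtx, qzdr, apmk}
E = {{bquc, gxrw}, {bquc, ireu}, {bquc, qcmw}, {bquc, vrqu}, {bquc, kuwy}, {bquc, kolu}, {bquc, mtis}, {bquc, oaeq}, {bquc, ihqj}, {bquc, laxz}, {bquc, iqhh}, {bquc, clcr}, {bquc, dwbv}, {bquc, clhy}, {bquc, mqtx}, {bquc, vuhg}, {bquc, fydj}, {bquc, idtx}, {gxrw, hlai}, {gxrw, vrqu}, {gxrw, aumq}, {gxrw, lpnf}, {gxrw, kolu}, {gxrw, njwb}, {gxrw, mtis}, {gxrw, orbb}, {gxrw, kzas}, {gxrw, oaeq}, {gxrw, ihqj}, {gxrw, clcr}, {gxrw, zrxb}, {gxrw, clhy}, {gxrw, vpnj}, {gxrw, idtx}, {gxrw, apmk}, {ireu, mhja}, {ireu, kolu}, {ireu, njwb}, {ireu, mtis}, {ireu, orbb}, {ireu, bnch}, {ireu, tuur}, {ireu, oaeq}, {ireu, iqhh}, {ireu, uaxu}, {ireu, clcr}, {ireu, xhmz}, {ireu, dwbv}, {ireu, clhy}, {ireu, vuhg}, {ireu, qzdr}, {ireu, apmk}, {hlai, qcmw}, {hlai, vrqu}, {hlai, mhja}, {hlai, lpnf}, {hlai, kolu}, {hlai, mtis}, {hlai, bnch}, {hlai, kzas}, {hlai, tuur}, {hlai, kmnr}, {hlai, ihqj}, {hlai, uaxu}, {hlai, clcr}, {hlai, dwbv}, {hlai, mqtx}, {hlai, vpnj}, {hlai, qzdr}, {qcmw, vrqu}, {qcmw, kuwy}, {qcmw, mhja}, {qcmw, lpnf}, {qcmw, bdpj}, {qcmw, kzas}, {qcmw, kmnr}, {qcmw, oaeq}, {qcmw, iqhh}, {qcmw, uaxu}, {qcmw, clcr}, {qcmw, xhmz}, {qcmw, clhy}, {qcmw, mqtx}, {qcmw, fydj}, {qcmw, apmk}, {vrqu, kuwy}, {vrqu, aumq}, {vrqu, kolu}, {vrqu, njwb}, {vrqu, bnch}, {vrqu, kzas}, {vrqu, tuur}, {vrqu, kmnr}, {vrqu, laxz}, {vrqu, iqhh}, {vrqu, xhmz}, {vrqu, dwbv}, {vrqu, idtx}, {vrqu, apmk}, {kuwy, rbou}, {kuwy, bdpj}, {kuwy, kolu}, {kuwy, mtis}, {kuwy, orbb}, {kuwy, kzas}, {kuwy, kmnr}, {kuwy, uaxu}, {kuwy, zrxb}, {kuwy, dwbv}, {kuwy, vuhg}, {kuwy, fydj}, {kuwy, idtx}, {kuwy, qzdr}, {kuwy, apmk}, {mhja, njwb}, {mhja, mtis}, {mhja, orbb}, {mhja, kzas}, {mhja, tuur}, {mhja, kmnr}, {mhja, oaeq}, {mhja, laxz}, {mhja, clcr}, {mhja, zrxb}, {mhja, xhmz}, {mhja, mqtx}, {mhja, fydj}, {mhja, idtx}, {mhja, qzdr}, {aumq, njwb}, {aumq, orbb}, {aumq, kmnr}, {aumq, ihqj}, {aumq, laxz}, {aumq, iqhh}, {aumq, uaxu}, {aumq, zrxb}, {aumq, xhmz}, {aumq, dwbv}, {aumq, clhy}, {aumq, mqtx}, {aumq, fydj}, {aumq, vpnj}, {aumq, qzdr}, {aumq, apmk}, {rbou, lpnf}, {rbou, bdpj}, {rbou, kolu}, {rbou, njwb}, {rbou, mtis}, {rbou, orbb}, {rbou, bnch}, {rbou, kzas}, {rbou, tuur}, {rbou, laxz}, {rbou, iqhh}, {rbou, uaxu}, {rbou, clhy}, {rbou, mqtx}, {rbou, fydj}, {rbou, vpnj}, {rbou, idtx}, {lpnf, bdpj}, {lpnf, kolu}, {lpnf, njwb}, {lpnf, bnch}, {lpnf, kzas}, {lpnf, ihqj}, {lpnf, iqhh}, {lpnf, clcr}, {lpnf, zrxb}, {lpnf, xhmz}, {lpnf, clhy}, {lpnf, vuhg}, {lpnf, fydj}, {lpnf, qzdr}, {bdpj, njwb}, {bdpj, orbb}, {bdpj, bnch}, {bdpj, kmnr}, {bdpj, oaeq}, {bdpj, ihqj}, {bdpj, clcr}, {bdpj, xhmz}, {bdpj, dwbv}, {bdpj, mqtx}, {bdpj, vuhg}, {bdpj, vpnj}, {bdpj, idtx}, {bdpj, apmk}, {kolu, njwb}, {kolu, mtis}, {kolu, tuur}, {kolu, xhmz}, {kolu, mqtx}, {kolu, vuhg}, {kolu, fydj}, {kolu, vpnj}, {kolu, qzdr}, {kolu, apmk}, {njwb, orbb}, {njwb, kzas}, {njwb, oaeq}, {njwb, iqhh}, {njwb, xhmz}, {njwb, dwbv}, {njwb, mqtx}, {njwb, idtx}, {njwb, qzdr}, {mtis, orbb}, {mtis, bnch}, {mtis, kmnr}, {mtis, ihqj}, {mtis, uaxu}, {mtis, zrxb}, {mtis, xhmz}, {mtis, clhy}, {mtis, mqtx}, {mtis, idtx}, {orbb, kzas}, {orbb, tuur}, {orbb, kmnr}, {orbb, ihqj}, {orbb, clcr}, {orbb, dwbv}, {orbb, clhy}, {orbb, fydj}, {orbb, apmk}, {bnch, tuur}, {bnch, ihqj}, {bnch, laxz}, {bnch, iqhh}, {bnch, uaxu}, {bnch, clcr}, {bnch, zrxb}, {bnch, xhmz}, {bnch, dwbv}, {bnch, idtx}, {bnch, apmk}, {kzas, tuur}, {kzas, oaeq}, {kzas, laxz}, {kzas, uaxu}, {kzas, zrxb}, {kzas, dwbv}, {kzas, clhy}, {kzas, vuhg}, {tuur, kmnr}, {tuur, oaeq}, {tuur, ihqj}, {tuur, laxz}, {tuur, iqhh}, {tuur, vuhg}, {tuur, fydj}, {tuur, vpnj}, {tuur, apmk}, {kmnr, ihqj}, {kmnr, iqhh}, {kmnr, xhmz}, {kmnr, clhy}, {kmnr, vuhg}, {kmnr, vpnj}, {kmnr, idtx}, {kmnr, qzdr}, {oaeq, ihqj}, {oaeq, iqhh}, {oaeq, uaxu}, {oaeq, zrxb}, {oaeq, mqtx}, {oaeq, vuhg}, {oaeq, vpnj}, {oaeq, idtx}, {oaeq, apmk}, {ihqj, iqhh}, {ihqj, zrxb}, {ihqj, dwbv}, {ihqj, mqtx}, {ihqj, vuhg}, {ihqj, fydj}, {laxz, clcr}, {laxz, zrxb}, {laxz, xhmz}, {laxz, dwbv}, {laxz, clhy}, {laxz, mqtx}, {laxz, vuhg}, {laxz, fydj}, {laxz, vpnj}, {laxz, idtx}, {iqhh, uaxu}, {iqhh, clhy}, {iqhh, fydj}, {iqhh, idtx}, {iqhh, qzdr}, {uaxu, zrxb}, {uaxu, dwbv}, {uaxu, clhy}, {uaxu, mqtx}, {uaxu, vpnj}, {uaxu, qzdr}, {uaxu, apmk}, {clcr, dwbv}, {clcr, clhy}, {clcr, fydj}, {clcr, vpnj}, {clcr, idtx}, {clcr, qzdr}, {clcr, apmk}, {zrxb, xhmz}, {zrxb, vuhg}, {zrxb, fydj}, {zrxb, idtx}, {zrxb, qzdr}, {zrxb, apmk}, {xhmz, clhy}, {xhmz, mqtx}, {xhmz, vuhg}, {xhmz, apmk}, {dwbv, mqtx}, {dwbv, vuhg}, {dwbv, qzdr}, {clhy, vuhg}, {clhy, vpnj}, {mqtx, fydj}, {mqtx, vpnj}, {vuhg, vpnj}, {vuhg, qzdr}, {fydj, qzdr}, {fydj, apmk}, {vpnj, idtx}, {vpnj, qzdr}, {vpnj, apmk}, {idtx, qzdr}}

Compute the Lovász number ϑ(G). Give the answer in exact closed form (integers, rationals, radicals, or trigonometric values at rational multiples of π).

Vertex gxrw has 18 neighbors: bquc, hlai, vrqu, aumq, lpnf, kolu, njwb, mtis, orbb, kzas, oaeq, ihqj, clcr, zrxb, clhy, vpnj, idtx, apmk.
N(oaeq) = {bquc, gxrw, ireu, qcmw, mhja, bdpj, njwb, kzas, tuur, ihqj, iqhh, uaxu, zrxb, mqtx, vuhg, vpnj, idtx, apmk}, |N(oaeq)| = 18.
Vertex aumq has 18 neighbors: gxrw, vrqu, njwb, orbb, kmnr, ihqj, laxz, iqhh, uaxu, zrxb, xhmz, dwbv, clhy, mqtx, fydj, vpnj, qzdr, apmk.
N(bquc) = {gxrw, ireu, qcmw, vrqu, kuwy, kolu, mtis, oaeq, ihqj, laxz, iqhh, clcr, dwbv, clhy, mqtx, vuhg, fydj, idtx}, |N(bquc)| = 18.
deg(v) = 18 for all v (|V|=37); Paley(37): SR with (k,λ,μ)=(18,8,9).
The 3 distinct eigenvalues: [18.0, 2.541, -3.541].
−37·(-sqrt(37)/2 - 1/2) / ((18)−(-sqrt(37)/2 - 1/2)) = sqrt(37) = ϑ(G).
Numerically 6.0827625.

sqrt(37)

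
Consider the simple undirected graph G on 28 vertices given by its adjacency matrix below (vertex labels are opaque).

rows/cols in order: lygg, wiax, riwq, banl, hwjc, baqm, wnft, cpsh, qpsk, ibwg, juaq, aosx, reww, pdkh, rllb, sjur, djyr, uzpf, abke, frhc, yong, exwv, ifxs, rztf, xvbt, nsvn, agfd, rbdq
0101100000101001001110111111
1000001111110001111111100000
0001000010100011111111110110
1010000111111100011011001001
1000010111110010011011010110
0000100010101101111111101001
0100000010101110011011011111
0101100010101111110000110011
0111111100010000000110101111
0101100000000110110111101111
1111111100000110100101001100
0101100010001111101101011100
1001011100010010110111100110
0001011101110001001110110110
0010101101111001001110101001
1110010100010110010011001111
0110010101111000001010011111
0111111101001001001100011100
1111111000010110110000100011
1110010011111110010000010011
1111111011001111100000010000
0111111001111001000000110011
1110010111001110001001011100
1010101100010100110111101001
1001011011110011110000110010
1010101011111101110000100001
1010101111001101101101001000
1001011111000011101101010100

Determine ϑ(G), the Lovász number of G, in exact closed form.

7

deg(wnft) = 15; N(wnft) = {wiax, qpsk, juaq, reww, pdkh, rllb, uzpf, abke, yong, exwv, rztf, xvbt, nsvn, agfd, rbdq}.
deg(ibwg) = 15; N(ibwg) = {wiax, banl, hwjc, pdkh, rllb, djyr, uzpf, frhc, yong, exwv, ifxs, xvbt, nsvn, agfd, rbdq}.
Vertex aosx has 15 neighbors: wiax, banl, hwjc, qpsk, reww, pdkh, rllb, sjur, djyr, abke, frhc, exwv, rztf, xvbt, nsvn.
Vertex cpsh has 15 neighbors: wiax, banl, hwjc, qpsk, juaq, reww, pdkh, rllb, sjur, djyr, uzpf, ifxs, rztf, agfd, rbdq.
28-vertex 15-regular graph: Kneser K(8,2) on C(8,2)=28 vertices.
Distinct eigenvalues (to 3 d.p.): [15.0, 1.0, -5.0].
Lovász: ϑ = −28(-5)/(15+-1*(-5)) = 7.
ϑ(G) ≈ 7.0000000.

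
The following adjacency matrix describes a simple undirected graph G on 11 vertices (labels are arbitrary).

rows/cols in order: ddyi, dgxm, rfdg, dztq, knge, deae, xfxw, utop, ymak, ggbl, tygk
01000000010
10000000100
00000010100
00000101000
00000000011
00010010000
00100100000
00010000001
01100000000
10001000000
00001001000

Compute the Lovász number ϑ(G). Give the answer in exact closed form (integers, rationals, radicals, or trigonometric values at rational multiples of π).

11*cos(pi/11)/(cos(pi/11) + 1)

Vertex utop has 2 neighbors: dztq, tygk.
N(ymak) = {dgxm, rfdg}, |N(ymak)| = 2.
N(dgxm) = {ddyi, ymak}, |N(dgxm)| = 2.
Vertex dztq has 2 neighbors: deae, utop.
Regular of degree 2 on 11 vertices: a single 11-cycle (edge-transitive).
spec(A) ≈ [2.0, 1.683, 0.831, -0.285, -1.31, -1.919] (distinct, 3 d.p.).
ϑ = −N·λ_min/(λ_max−λ_min) = −11·(-2*cos(pi/11))/(2−(-2*cos(pi/11))) = 11*cos(pi/11)/(cos(pi/11) + 1).
Numerically 5.3863029.
α=5, χ(Ḡ)=6; ϑ=11*cos(pi/11)/(cos(pi/11) + 1) lies between (both strict).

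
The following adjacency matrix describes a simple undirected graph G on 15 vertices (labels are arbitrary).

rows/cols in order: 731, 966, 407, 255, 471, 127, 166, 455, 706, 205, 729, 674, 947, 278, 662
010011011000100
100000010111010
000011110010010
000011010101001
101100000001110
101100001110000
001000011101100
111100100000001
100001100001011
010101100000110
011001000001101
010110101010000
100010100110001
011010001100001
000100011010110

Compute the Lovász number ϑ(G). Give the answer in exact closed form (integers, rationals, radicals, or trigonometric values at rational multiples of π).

Vertex 966 has 6 neighbors: 731, 455, 205, 729, 674, 278.
N(731) = {966, 471, 127, 455, 706, 947}, |N(731)| = 6.
Vertex 166 has 6 neighbors: 407, 455, 706, 205, 674, 947.
N(706) = {731, 127, 166, 674, 278, 662}, |N(706)| = 6.
Regular of degree 6 on 15 vertices: this is K(6,2), the Kneser graph.
A has 3 distinct eigenvalues ≈ [6.0, 1.0, -3.0].
λ_max=6, λ_min=-3; ϑ = −15·λ_min/(λ_max−λ_min) = 5.
Numerically 5.00000000.

5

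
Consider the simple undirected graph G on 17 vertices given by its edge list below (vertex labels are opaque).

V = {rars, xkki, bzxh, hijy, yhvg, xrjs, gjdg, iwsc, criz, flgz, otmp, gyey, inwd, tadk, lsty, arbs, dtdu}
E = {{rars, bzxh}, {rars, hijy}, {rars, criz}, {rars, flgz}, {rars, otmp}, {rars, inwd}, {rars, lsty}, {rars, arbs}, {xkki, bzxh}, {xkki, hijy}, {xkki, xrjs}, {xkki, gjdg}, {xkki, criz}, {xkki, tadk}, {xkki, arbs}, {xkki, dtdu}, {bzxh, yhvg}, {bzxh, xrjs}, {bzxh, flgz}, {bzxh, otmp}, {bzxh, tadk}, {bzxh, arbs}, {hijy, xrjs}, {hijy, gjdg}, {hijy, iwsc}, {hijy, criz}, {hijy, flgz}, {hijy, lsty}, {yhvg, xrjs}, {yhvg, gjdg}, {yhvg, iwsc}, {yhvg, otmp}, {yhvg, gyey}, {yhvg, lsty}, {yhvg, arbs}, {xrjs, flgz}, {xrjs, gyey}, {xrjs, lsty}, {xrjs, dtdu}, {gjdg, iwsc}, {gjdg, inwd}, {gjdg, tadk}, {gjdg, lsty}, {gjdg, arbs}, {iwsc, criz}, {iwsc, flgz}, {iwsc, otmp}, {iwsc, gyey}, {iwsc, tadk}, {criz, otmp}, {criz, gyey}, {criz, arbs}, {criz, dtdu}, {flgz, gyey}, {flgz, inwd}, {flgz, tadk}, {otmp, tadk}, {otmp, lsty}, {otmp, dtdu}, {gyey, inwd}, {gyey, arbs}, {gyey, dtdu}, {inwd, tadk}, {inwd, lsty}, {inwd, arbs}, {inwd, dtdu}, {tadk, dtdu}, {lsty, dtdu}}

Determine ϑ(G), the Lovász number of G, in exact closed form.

Vertex arbs has 8 neighbors: rars, xkki, bzxh, yhvg, gjdg, criz, gyey, inwd.
N(dtdu) = {xkki, xrjs, criz, otmp, gyey, inwd, tadk, lsty}, |N(dtdu)| = 8.
Vertex xrjs has 8 neighbors: xkki, bzxh, hijy, yhvg, flgz, gyey, lsty, dtdu.
N(bzxh) = {rars, xkki, yhvg, xrjs, flgz, otmp, tadk, arbs}, |N(bzxh)| = 8.
G on 17 vertices is 8-regular; Paley(17): SR with (k,λ,μ)=(8,3,4).
spec(A) ≈ [8.0, 1.5616, -2.5616] (distinct, 4 d.p.).
Lovász (edge-transitive): ϑ = −17·(-sqrt(17)/2 - 1/2)/((8)−(-sqrt(17)/2 - 1/2)) = sqrt(17).
≈ 4.123105626 (to 9 d.p.).

sqrt(17)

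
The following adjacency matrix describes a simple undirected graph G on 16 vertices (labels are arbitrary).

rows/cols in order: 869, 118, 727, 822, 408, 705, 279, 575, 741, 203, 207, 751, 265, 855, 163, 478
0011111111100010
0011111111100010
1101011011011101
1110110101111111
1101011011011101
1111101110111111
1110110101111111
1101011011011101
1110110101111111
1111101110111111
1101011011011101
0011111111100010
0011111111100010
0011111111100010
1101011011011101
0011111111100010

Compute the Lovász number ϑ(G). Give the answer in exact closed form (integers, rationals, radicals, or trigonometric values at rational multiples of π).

6

N(751) = {727, 822, 408, 705, 279, 575, 741, 203, 207, 163}, |N(751)| = 10.
Vertex 265 has 10 neighbors: 727, 822, 408, 705, 279, 575, 741, 203, 207, 163.
N(741) = {869, 118, 727, 408, 705, 575, 203, 207, 751, 265, 855, 163, 478}, |N(741)| = 13.
Vertex 727 has 11 neighbors: 869, 118, 822, 705, 279, 741, 203, 751, 265, 855, 478.
Complete multipartite on [6, 5, 3, 2]: sandwich collapses at ϑ=6.
Numerically 6.0000.
6 ≤ 6 ≤ 6: collapsed.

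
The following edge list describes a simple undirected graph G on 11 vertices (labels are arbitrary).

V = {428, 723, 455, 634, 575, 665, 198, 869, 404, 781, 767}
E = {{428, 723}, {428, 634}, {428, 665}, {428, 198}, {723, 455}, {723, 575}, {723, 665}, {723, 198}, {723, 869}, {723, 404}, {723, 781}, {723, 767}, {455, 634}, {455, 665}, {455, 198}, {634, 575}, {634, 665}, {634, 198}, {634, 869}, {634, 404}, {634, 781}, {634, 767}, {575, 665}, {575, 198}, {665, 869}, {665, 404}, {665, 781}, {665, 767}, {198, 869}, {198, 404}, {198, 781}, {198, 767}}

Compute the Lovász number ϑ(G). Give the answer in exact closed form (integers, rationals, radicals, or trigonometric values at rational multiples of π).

7

deg(455) = 4; N(455) = {723, 634, 665, 198}.
N(428) = {723, 634, 665, 198}, |N(428)| = 4.
Vertex 869 has 4 neighbors: 723, 634, 665, 198.
N(665) = {428, 723, 455, 634, 575, 869, 404, 781, 767}, |N(665)| = 9.
Complete 3-partite, parts [7, 2, 2]: perfect, ϑ = α = 7.
Numerically 7.00000000.
Lovász sandwich 7 ≤ 7 ≤ 7: collapsed.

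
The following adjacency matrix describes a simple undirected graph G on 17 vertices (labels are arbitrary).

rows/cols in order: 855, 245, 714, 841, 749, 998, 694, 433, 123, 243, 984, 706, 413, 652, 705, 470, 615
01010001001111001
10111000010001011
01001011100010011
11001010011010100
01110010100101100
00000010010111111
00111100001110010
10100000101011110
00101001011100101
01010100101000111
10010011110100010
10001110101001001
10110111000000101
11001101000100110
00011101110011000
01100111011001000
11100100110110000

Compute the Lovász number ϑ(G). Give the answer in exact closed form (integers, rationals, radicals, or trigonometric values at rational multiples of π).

Vertex 706 has 8 neighbors: 855, 749, 998, 694, 123, 984, 652, 615.
N(413) = {855, 714, 841, 998, 694, 433, 705, 615}, |N(413)| = 8.
Vertex 705 has 8 neighbors: 841, 749, 998, 433, 123, 243, 413, 652.
deg(749) = 8; N(749) = {245, 714, 841, 694, 123, 706, 652, 705}.
G on 17 vertices is 8-regular; strongly regular (17,8,3,4).
Distinct eigenvalues (to 6 d.p.): [8.0, 1.561553, -2.561553].
Lovász (edge-transitive): ϑ = −17·(-sqrt(17)/2 - 1/2)/((8)−(-sqrt(17)/2 - 1/2)) = sqrt(17).
Numerically 4.1231056.

sqrt(17)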